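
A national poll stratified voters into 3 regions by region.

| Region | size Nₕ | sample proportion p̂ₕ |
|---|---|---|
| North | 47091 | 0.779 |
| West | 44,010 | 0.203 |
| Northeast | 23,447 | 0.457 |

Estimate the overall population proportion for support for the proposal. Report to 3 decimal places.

N = 47091 + 44010 + 23447 = 114548.
Overall proportion = Σ (Nₕ/N)·p̂ₕ.
Σ Nₕp̂ₕ = 36683.889 + 8934.03 + 10715.279 = 56333.198.
56333.198 / 114548 = 0.49179... → 0.492.

0.492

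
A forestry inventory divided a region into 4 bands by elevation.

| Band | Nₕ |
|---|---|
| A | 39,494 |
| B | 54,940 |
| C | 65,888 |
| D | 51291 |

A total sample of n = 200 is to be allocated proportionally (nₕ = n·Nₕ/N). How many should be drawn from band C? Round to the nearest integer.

62

N = 39494 + 54940 + 65888 + 51291 = 211613.
n_C = 200·65888/211613 = 62.272... → 62.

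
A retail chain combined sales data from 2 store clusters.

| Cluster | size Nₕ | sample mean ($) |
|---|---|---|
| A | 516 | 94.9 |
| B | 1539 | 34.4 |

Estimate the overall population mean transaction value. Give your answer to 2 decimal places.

N = 2055; weights Wₕ = Nₕ/N = (0.2511, 0.7489).
x̄_st = Σ Wₕ·x̄ₕ = 0.2511·94.9 + 0.7489·34.4 ≈ 49.5912...
→ 49.59.

49.59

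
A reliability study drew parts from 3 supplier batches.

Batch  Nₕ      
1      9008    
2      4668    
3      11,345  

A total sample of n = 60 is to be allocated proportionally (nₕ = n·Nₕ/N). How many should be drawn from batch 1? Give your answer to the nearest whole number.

Share of batch 1 = 9008/25021 = 0.36002.
Allocate 60 × 0.36002 = 21.601... → 22.

22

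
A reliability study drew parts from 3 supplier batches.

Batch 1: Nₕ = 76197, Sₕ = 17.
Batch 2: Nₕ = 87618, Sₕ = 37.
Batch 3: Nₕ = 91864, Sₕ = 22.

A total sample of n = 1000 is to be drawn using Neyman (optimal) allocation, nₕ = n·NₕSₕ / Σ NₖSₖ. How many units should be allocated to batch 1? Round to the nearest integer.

198

Σ NₕSₕ = 76197·17 + 87618·37 + 91864·22 = 6558223.
Share for 1: 1295349/6558223 = 0.19752.
n_1 = 1000 × 0.19752 = 197.515... → 198.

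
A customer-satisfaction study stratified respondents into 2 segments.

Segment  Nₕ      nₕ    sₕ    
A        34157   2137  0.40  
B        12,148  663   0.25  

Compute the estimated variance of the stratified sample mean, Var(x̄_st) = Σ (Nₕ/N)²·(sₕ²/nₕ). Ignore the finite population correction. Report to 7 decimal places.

N = 46305; Wₕ = Nₕ/N.
segment A: (34157/46305)²·0.40²/2137 = 0.0000407398
segment B: (12148/46305)²·0.25²/663 = 0.0000064881
Sum = 0.0000472280 → 0.0000472.

0.0000472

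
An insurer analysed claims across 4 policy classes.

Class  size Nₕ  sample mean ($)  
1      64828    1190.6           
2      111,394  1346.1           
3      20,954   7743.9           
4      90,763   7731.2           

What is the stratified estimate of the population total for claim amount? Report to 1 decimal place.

1091104266.4

Estimate total by summing Nₕ·x̄ₕ over strata.
64828·1190.6 + 111394·1346.1 + 20954·7743.9 + 90763·7731.2 = 77184216.8 + 149947463.4 + 162265680.6 + 701706905.6 = 1091104266.4.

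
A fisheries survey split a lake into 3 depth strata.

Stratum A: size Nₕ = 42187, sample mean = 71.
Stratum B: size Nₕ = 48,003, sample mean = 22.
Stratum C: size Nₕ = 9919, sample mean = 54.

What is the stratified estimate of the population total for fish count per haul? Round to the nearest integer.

4586969

A: 42187·71 = 2995277
B: 48003·22 = 1056066
C: 9919·54 = 535626
τ̂ = Σ Nₕx̄ₕ = 4586969.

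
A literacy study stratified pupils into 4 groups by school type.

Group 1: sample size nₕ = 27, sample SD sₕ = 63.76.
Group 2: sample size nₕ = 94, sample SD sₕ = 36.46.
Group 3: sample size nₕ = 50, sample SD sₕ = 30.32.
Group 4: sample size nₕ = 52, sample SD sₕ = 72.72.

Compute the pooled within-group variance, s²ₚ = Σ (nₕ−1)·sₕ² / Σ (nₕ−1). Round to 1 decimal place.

Degrees of freedom: 26 + 93 + 49 + 51 = 219.
Σ(nₕ−1)sₕ² = 26·4065.3376 + 93·1329.3316 + 49·919.3024 + 51·5288.1984 = 544070.5524.
s²ₚ = 544070.5524 / 219 = 2484.340... → 2484.3.

2484.3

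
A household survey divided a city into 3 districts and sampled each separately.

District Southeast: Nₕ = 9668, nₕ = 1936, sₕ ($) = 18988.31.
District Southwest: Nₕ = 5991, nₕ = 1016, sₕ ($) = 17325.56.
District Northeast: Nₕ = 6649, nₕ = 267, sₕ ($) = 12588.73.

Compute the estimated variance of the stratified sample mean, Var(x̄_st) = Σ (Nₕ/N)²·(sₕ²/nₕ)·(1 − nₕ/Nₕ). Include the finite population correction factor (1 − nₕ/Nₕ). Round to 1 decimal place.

N = 22308. Term for each stratum: Wₕ²sₕ²/nₕ·(1−nₕ/Nₕ).
Var(x̄_st) = 27975.2830 + 17695.0578 + 50610.9440 = 96281.2849 → 96281.3.

96281.3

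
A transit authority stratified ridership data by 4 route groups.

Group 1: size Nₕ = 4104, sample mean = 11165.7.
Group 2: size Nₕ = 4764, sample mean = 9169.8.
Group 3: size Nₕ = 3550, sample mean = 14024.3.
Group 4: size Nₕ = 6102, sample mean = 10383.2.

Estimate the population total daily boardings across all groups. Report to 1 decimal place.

202653511.4

1: 4104·11165.7 = 45824032.8
2: 4764·9169.8 = 43684927.2
3: 3550·14024.3 = 49786265
4: 6102·10383.2 = 63358286.4
τ̂ = Σ Nₕx̄ₕ = 202653511.4.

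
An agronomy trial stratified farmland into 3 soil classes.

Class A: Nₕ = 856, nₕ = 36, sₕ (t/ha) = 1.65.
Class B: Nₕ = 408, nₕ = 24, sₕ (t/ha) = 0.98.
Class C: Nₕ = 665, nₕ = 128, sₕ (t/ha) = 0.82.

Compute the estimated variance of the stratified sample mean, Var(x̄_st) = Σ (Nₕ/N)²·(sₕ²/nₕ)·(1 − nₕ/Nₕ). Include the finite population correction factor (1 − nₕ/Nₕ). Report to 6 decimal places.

0.016455

N = 1929. Term for each stratum: Wₕ²sₕ²/nₕ·(1−nₕ/Nₕ).
Var(x̄_st) = 0.014265551 + 0.001684876 + 0.000504138 = 0.016454564 → 0.016455.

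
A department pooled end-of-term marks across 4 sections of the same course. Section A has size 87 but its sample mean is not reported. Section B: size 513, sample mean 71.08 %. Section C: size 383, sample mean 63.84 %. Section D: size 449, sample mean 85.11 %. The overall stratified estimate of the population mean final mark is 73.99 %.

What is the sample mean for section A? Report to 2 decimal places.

78.44

N = 87 + 513 + 383 + 449 = 1432.
Overall total = μ·N = 73.99·1432 = 105953.68.
Subtract the known strata: 513·71.08 + 383·63.84 + 449·85.11 = 99129.15.
Remaining total for section A: 105953.68 − 99129.15 = 6824.53.
Divide by its size: 6824.53 / 87 = 78.4429... → 78.44.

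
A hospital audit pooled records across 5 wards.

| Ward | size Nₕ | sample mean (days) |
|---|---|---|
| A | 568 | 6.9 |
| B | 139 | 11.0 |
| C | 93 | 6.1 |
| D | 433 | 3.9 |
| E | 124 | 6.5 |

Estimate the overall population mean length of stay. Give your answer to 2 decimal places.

6.27

x̄_st = (Σ Nₕx̄ₕ) / (Σ Nₕ) = (568·6.9 + 139·11.0 + 93·6.1 + 433·3.9 + 124·6.5) / 1357
= 8510.2 / 1357 = 6.2713... → 6.27.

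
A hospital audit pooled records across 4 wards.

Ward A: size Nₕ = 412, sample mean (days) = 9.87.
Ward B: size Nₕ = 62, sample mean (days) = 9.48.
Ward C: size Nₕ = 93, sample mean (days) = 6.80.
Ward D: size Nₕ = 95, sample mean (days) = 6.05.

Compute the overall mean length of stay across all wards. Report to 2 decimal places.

8.85

N = 662; weights Wₕ = Nₕ/N = (0.6224, 0.0937, 0.1405, 0.1435).
x̄_st = Σ Wₕ·x̄ₕ = 0.6224·9.87 + 0.0937·9.48 + 0.1405·6.80 + 0.1435·6.05 ≈ 8.8540...
→ 8.85.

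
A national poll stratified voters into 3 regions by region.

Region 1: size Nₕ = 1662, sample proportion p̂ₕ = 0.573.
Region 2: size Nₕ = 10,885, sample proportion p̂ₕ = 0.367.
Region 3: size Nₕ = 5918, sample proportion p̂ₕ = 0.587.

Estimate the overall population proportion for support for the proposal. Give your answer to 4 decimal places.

Wₕ = Nₕ/N with N = 18465: 0.0900, 0.5895, 0.3205.
p̂_st = 0.0900·0.573 + 0.5895·0.367 + 0.3205·0.587 ≈ 0.456051... → 0.4561.

0.4561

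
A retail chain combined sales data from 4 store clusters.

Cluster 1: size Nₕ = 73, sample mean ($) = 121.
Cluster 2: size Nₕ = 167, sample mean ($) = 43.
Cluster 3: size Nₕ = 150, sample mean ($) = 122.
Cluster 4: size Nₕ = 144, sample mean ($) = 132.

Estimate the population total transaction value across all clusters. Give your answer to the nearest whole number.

53322

1: 73·121 = 8833
2: 167·43 = 7181
3: 150·122 = 18300
4: 144·132 = 19008
τ̂ = Σ Nₕx̄ₕ = 53322.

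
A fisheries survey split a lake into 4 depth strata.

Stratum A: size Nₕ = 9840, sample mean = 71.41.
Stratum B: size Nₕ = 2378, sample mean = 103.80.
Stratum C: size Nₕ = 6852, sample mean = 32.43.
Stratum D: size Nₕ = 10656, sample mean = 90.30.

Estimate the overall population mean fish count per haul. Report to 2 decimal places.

N = 29726; weights Wₕ = Nₕ/N = (0.3310, 0.0800, 0.2305, 0.3585).
x̄_st = Σ Wₕ·x̄ₕ = 0.3310·71.41 + 0.0800·103.80 + 0.2305·32.43 + 0.3585·90.30 ≈ 71.7876...
→ 71.79.

71.79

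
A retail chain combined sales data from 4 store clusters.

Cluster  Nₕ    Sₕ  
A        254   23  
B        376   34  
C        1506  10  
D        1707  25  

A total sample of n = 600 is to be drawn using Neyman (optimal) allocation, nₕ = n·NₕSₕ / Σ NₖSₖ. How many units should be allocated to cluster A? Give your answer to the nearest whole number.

46

A: NₕSₕ = 254·23 = 5842
B: NₕSₕ = 376·34 = 12784
C: NₕSₕ = 1506·10 = 15060
D: NₕSₕ = 1707·25 = 42675
Σ NₕSₕ = 76361.
n_A = 600·5842/76361 = 45.903... → 46.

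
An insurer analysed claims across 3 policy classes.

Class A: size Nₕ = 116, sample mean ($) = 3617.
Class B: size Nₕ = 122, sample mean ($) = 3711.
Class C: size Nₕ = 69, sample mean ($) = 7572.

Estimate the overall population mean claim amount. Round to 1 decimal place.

4543.3

N = 307; weights Wₕ = Nₕ/N = (0.3779, 0.3974, 0.2248).
x̄_st = Σ Wₕ·x̄ₕ = 0.3779·3617 + 0.3974·3711 + 0.2248·7572 ≈ 4543.264...
→ 4543.3.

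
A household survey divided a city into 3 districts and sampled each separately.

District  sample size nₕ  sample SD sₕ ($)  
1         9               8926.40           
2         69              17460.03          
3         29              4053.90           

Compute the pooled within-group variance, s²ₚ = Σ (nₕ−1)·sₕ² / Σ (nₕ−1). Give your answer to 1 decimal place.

Degrees of freedom: 8 + 68 + 28 = 104.
Σ(nₕ−1)sₕ² = 8·79680616.96 + 68·304852647.6009 + 28·16434105.21 = 21827579918.4212.
s²ₚ = 21827579918.4212 / 104 = 209880576.139... → 209880576.1.

209880576.1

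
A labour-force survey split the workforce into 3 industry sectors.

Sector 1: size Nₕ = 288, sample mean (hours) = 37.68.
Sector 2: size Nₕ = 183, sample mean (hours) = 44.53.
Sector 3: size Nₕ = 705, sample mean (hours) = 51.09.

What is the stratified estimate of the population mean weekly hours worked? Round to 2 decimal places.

46.79

N = 1176; weights Wₕ = Nₕ/N = (0.2449, 0.1556, 0.5995).
x̄_st = Σ Wₕ·x̄ₕ = 0.2449·37.68 + 0.1556·44.53 + 0.5995·51.09 ≈ 46.7851...
→ 46.79.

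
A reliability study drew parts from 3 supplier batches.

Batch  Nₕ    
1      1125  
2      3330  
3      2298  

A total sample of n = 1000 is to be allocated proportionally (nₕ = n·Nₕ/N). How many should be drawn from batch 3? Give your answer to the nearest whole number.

340

N = 1125 + 3330 + 2298 = 6753.
n_3 = 1000·2298/6753 = 340.293... → 340.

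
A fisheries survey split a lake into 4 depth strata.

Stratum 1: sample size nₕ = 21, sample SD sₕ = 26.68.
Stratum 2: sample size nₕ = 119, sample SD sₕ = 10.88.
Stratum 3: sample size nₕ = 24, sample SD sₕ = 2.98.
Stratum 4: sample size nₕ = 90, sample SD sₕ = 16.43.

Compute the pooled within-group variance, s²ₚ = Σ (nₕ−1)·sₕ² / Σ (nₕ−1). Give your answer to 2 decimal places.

Degrees of freedom: 20 + 118 + 23 + 89 = 250.
Σ(nₕ−1)sₕ² = 20·711.8224 + 118·118.3744 + 23·8.8804 + 89·269.9449 = 52433.9725.
s²ₚ = 52433.9725 / 250 = 209.7359... → 209.74.

209.74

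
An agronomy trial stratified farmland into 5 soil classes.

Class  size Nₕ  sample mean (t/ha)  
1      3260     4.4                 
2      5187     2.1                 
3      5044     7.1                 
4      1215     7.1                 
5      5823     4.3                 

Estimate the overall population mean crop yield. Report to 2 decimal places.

4.61

N = 3260 + 5187 + 5044 + 1215 + 5823 = 20529.
Weight each subgroup mean by Nₕ/N and sum.
Σ Nₕx̄ₕ = 3260·4.4 + 5187·2.1 + 5044·7.1 + 1215·7.1 + 5823·4.3 = 14344 + 10892.7 + 35812.4 + 8626.5 + 25038.9 = 94714.5.
Divide by N: 94714.5 / 20529 = 4.6137... → 4.61.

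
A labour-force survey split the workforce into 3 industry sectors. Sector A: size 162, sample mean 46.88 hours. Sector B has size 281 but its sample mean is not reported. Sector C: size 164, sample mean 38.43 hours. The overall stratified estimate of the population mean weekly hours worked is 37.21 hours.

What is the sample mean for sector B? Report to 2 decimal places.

30.92

Σ Nₕx̄ₕ = N·μ, so 281·x̄_B = 607·37.21 − (162·46.88 + 164·38.43).
= 22586.47 − 13897.08 = 8689.39.
x̄_B = 8689.39 / 281 = 30.9231... → 30.92.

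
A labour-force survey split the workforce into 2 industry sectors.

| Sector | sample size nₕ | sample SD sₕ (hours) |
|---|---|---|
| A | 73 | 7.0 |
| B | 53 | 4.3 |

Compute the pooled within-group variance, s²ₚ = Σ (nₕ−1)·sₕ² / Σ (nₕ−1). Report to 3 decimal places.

36.205

Degrees of freedom: 72 + 52 = 124.
Σ(nₕ−1)sₕ² = 72·49 + 52·18.49 = 4489.48.
s²ₚ = 4489.48 / 124 = 36.20548... → 36.205.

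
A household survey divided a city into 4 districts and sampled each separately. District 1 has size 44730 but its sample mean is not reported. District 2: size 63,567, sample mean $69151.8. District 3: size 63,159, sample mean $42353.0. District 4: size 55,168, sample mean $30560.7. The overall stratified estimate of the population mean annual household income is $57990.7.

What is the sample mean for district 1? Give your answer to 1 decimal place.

N = 44730 + 63567 + 63159 + 55168 = 226624.
Overall total = μ·N = 57990.7·226624 = 13142084396.8.
Subtract the known strata: 63567·69151.8 + 63159·42353.0 + 55168·30560.7 = 8756718295.2.
Remaining total for district 1: 13142084396.8 − 8756718295.2 = 4385366101.6.
Divide by its size: 4385366101.6 / 44730 = 98040.825... → 98040.8.

98040.8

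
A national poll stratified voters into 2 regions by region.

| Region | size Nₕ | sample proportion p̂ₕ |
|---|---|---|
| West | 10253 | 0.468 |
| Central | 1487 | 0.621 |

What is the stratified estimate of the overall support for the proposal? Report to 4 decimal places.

0.4874

Wₕ = Nₕ/N with N = 11740: 0.8733, 0.1267.
p̂_st = 0.8733·0.468 + 0.1267·0.621 ≈ 0.487379... → 0.4874.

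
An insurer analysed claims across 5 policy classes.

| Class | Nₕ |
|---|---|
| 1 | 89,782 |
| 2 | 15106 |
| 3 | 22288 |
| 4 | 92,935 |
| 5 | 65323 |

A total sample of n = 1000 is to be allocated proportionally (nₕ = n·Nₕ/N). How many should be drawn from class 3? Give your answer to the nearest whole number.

Share of class 3 = 22288/285434 = 0.07808.
Allocate 1000 × 0.07808 = 78.085... → 78.

78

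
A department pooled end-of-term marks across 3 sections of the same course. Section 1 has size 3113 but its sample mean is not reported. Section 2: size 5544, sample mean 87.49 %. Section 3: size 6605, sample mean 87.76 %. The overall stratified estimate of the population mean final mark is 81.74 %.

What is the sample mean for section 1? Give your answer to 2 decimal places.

58.73

N = 3113 + 5544 + 6605 = 15262.
Overall total = μ·N = 81.74·15262 = 1247515.88.
Subtract the known strata: 5544·87.49 + 6605·87.76 = 1064699.36.
Remaining total for section 1: 1247515.88 − 1064699.36 = 182816.52.
Divide by its size: 182816.52 / 3113 = 58.7268... → 58.73.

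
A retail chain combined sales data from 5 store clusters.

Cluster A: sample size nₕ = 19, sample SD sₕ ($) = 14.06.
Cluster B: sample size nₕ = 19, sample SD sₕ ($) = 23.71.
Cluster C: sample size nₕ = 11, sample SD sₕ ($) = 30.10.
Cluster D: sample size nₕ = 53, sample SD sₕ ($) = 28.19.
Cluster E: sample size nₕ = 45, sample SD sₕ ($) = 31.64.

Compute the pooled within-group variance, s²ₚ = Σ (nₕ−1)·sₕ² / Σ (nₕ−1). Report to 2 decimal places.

Degrees of freedom: 18 + 18 + 10 + 52 + 44 = 142.
Σ(nₕ−1)sₕ² = 18·197.6836 + 18·562.1641 + 10·906.01 + 52·794.6761 + 44·1001.0896 = 108108.4582.
s²ₚ = 108108.4582 / 142 = 761.3272... → 761.33.

761.33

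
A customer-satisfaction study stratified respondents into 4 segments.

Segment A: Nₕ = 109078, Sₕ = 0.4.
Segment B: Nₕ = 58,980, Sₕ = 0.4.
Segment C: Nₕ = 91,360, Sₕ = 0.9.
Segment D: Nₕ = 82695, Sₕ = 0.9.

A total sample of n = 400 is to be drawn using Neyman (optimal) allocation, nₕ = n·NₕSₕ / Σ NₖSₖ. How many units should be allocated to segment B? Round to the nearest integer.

42

Σ NₕSₕ = 109078·0.4 + 58980·0.4 + 91360·0.9 + 82695·0.9 = 223872.7.
Share for B: 23592/223872.7 = 0.10538.
n_B = 400 × 0.10538 = 42.153... → 42.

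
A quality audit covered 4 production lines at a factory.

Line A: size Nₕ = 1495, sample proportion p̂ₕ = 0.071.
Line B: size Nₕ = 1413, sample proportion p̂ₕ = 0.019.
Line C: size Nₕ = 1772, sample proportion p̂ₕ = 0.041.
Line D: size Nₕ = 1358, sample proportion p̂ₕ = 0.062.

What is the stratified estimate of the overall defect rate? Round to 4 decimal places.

0.0480

Wₕ = Nₕ/N with N = 6038: 0.2476, 0.2340, 0.2935, 0.2249.
p̂_st = 0.2476·0.071 + 0.2340·0.019 + 0.2935·0.041 + 0.2249·0.062 ≈ 0.048003... → 0.0480.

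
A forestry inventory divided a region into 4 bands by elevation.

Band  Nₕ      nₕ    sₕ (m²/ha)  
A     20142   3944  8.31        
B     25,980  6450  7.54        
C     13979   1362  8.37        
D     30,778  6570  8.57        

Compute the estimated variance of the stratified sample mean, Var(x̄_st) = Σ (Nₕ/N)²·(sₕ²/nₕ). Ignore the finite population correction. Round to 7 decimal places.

0.0040796

N = 90879; Wₕ = Nₕ/N.
band A: (20142/90879)²·8.31²/3944 = 0.0008600887
band B: (25980/90879)²·7.54²/6450 = 0.0007203345
band C: (13979/90879)²·8.37²/1362 = 0.0012170234
band D: (30778/90879)²·8.57²/6570 = 0.0012821829
Sum = 0.0040796295 → 0.0040796.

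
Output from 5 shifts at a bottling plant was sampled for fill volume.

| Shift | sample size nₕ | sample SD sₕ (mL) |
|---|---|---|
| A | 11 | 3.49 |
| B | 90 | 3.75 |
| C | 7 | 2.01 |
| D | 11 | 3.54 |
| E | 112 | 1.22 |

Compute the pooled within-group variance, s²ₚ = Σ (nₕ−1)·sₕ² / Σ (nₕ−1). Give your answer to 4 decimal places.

A: (11−1)·3.49² = 10·12.1801 = 121.801
B: (90−1)·3.75² = 89·14.0625 = 1251.5625
C: (7−1)·2.01² = 6·4.0401 = 24.2406
D: (11−1)·3.54² = 10·12.5316 = 125.316
E: (112−1)·1.22² = 111·1.4884 = 165.2124
Numerator = 1688.1325; denominator = Σ(nₕ−1) = 226.
s²ₚ = 1688.1325/226 = 7.469613... → 7.4696.

7.4696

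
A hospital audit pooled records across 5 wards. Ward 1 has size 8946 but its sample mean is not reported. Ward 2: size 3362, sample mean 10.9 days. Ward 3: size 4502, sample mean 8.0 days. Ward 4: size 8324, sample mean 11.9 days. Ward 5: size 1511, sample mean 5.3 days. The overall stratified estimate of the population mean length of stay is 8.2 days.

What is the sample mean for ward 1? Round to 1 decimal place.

4.3

N = 8946 + 3362 + 4502 + 8324 + 1511 = 26645.
Overall total = μ·N = 8.2·26645 = 218489.
Subtract the known strata: 3362·10.9 + 4502·8.0 + 8324·11.9 + 1511·5.3 = 179725.7.
Remaining total for ward 1: 218489 − 179725.7 = 38763.3.
Divide by its size: 38763.3 / 8946 = 4.333... → 4.3.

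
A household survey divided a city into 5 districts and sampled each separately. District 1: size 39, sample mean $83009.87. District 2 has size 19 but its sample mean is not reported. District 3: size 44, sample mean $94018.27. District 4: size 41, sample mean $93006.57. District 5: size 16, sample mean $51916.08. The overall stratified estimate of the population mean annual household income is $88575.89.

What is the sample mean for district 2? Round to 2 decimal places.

N = 39 + 19 + 44 + 41 + 16 = 159.
Overall total = μ·N = 88575.89·159 = 14083566.51.
Subtract the known strata: 39·83009.87 + 44·94018.27 + 41·93006.57 + 16·51916.08 = 12018115.46.
Remaining total for district 2: 14083566.51 − 12018115.46 = 2065451.05.
Divide by its size: 2065451.05 / 19 = 108707.95 → 108707.95.

108707.95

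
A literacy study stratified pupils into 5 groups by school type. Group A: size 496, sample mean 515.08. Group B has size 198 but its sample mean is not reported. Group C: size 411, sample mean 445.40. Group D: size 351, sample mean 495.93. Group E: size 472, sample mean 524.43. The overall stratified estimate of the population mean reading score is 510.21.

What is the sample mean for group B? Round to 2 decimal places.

623.96

N = 496 + 198 + 411 + 351 + 472 = 1928.
Overall total = μ·N = 510.21·1928 = 983684.88.
Subtract the known strata: 496·515.08 + 411·445.40 + 351·495.93 + 472·524.43 = 860141.47.
Remaining total for group B: 983684.88 − 860141.47 = 123543.41.
Divide by its size: 123543.41 / 198 = 623.9566... → 623.96.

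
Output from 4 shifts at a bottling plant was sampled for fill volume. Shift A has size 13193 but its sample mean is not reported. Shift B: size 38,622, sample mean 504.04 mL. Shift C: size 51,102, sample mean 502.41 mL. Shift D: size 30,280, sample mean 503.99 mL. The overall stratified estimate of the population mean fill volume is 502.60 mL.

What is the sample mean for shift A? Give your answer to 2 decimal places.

N = 13193 + 38622 + 51102 + 30280 = 133197.
Overall total = μ·N = 502.60·133197 = 66944812.2.
Subtract the known strata: 38622·504.04 + 51102·502.41 + 30280·503.99 = 60402005.9.
Remaining total for shift A: 66944812.2 − 60402005.9 = 6542806.3.
Divide by its size: 6542806.3 / 13193 = 495.9301... → 495.93.

495.93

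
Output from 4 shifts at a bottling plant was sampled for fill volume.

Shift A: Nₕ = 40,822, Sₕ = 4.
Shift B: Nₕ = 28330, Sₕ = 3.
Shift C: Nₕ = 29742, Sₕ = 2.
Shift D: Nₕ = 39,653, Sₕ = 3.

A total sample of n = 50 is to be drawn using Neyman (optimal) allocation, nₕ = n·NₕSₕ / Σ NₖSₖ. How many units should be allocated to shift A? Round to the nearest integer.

A: NₕSₕ = 40822·4 = 163288
B: NₕSₕ = 28330·3 = 84990
C: NₕSₕ = 29742·2 = 59484
D: NₕSₕ = 39653·3 = 118959
Σ NₕSₕ = 426721.
n_A = 50·163288/426721 = 19.133... → 19.

19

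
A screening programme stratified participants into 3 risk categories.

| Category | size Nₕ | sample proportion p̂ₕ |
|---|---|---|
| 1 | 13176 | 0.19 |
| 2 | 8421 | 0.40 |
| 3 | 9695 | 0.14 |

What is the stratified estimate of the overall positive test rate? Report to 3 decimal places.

N = 13176 + 8421 + 9695 = 31292.
Overall proportion = Σ (Nₕ/N)·p̂ₕ.
Σ Nₕp̂ₕ = 2503.44 + 3368.4 + 1357.3 = 7229.14.
7229.14 / 31292 = 0.23102... → 0.231.

0.231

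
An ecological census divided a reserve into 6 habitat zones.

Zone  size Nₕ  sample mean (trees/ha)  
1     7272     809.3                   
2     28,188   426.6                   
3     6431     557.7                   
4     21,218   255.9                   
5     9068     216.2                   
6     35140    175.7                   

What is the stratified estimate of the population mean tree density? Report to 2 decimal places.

x̄_st = (Σ Nₕx̄ₕ) / (Σ Nₕ) = (7272·809.3 + 28188·426.6 + 6431·557.7 + 21218·255.9 + 9068·216.2 + 35140·175.7) / 107317
= 35061084.9 / 107317 = 326.7058... → 326.71.

326.71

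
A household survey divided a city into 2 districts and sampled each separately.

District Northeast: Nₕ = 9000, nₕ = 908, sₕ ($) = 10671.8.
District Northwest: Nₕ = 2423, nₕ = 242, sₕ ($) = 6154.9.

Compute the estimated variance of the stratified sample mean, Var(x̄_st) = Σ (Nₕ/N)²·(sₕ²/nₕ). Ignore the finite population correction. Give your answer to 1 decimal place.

84903.2

N = 11423; Wₕ = Nₕ/N.
district Northeast: (9000/11423)²·10671.8²/908 = 77859.9592
district Northwest: (2423/11423)²·6154.9²/242 = 7043.2501
Sum = 84903.2093 → 84903.2.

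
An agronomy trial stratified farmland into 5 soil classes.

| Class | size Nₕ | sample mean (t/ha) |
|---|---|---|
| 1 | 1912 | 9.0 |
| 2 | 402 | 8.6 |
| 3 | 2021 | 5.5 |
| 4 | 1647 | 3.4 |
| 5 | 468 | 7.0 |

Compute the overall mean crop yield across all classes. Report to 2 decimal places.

6.30

N = 6450; weights Wₕ = Nₕ/N = (0.2964, 0.0623, 0.3133, 0.2553, 0.0726).
x̄_st = Σ Wₕ·x̄ₕ = 0.2964·9.0 + 0.0623·8.6 + 0.3133·5.5 + 0.2553·3.4 + 0.0726·7.0 ≈ 6.3033...
→ 6.30.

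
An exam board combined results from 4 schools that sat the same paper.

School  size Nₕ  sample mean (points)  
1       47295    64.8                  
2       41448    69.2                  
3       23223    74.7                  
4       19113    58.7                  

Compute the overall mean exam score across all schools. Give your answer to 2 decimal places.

N = 131079; weights Wₕ = Nₕ/N = (0.3608, 0.3162, 0.1772, 0.1458).
x̄_st = Σ Wₕ·x̄ₕ = 0.3608·64.8 + 0.3162·69.2 + 0.1772·74.7 + 0.1458·58.7 ≈ 67.0558...
→ 67.06.

67.06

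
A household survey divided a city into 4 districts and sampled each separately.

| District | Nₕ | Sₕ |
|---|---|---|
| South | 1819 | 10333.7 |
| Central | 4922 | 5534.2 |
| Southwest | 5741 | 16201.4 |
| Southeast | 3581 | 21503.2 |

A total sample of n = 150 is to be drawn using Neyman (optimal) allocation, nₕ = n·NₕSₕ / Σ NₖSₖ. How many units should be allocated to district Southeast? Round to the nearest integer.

Σ NₕSₕ = 1819·10333.7 + 4922·5534.2 + 5741·16201.4 + 3581·21503.2 = 216051529.3.
Share for Southeast: 77002959.2/216051529.3 = 0.35641.
n_Southeast = 150 × 0.35641 = 53.462... → 53.

53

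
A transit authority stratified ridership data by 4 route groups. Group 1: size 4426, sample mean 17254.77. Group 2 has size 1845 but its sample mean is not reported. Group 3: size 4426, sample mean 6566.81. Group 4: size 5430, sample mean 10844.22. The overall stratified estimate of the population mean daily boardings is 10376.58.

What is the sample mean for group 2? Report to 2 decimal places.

Σ Nₕx̄ₕ = N·μ, so 1845·x̄_2 = 16127·10376.58 − (4426·17254.77 + 4426·6566.81 + 5430·10844.22).
= 167343105.66 − 164318427.68 = 3024677.98.
x̄_2 = 3024677.98 / 1845 = 1639.3919... → 1639.39.

1639.39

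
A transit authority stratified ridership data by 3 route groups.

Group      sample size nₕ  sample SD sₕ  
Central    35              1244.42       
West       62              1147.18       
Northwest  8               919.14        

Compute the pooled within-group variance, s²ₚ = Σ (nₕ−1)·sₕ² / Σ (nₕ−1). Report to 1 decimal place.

1361204.2

Central: (35−1)·1244.42² = 34·1548581.1364 = 52651758.6376
West: (62−1)·1147.18² = 61·1316021.9524 = 80277339.0964
Northwest: (8−1)·919.14² = 7·844818.3396 = 5913728.3772
Numerator = 138842826.1112; denominator = Σ(nₕ−1) = 102.
s²ₚ = 138842826.1112/102 = 1361204.178... → 1361204.2.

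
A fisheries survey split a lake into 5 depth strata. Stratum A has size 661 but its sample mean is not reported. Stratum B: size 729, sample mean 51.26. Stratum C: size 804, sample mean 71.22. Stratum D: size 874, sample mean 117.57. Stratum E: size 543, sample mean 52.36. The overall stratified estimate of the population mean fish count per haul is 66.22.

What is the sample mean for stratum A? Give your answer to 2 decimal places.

20.13

N = 661 + 729 + 804 + 874 + 543 = 3611.
Overall total = μ·N = 66.22·3611 = 239120.42.
Subtract the known strata: 729·51.26 + 804·71.22 + 874·117.57 + 543·52.36 = 225817.08.
Remaining total for stratum A: 239120.42 − 225817.08 = 13303.34.
Divide by its size: 13303.34 / 661 = 20.1261... → 20.13.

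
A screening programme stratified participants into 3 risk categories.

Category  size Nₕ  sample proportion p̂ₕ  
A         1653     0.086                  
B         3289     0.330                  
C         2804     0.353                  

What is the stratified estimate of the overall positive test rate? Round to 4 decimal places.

N = 1653 + 3289 + 2804 = 7746.
Overall proportion = Σ (Nₕ/N)·p̂ₕ.
Σ Nₕp̂ₕ = 142.158 + 1085.37 + 989.812 = 2217.34.
2217.34 / 7746 = 0.286256... → 0.2863.

0.2863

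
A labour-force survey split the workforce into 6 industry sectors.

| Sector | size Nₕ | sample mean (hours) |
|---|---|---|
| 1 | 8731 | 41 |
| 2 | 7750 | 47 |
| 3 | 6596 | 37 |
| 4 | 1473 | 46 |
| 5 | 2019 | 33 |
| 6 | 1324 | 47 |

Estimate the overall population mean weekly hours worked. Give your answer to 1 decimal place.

N = 27893; weights Wₕ = Nₕ/N = (0.3130, 0.2778, 0.2365, 0.0528, 0.0724, 0.0475).
x̄_st = Σ Wₕ·x̄ₕ = 0.3130·41 + 0.2778·47 + 0.2365·37 + 0.0528·46 + 0.0724·33 + 0.0475·47 ≈ 41.691...
→ 41.7.

41.7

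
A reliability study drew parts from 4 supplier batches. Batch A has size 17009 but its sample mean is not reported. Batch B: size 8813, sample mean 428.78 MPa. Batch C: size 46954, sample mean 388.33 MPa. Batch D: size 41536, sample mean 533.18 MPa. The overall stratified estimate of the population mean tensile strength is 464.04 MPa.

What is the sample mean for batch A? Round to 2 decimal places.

522.47

Σ Nₕx̄ₕ = N·μ, so 17009·x̄_A = 114312·464.04 − (8813·428.78 + 46954·388.33 + 41536·533.18).
= 53045340.48 − 44158649.44 = 8886691.04.
x̄_A = 8886691.04 / 17009 = 522.4699... → 522.47.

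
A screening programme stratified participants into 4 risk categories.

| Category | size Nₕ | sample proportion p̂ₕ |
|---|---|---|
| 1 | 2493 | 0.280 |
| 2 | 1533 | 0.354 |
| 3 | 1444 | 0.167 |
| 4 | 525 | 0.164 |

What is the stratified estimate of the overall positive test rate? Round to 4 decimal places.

0.2615

Wₕ = Nₕ/N with N = 5995: 0.4158, 0.2557, 0.2409, 0.0876.
p̂_st = 0.4158·0.280 + 0.2557·0.354 + 0.2409·0.167 + 0.0876·0.164 ≈ 0.261546... → 0.2615.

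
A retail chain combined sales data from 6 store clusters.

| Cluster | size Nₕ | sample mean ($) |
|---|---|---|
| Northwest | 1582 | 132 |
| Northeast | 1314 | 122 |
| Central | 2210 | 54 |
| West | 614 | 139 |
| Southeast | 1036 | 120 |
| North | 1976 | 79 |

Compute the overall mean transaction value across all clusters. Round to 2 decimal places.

97.83

N = 1582 + 1314 + 2210 + 614 + 1036 + 1976 = 8732.
Weight each subgroup mean by Nₕ/N and sum.
Σ Nₕx̄ₕ = 1582·132 + 1314·122 + 2210·54 + 614·139 + 1036·120 + 1976·79 = 208824 + 160308 + 119340 + 85346 + 124320 + 156104 = 854242.
Divide by N: 854242 / 8732 = 97.8289... → 97.83.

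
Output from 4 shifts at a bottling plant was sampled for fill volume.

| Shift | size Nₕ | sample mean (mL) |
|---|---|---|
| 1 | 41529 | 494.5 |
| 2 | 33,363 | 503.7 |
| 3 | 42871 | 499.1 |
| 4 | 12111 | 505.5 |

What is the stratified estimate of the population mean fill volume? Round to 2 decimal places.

N = 129874; weights Wₕ = Nₕ/N = (0.3198, 0.2569, 0.3301, 0.0933).
x̄_st = Σ Wₕ·x̄ₕ = 0.3198·494.5 + 0.2569·503.7 + 0.3301·499.1 + 0.0933·505.5 ≈ 499.4076...
→ 499.41.

499.41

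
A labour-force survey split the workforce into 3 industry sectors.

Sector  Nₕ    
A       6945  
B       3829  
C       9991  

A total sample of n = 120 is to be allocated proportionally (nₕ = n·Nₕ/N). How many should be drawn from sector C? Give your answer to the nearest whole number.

Share of sector C = 9991/20765 = 0.48115.
Allocate 120 × 0.48115 = 57.738... → 58.

58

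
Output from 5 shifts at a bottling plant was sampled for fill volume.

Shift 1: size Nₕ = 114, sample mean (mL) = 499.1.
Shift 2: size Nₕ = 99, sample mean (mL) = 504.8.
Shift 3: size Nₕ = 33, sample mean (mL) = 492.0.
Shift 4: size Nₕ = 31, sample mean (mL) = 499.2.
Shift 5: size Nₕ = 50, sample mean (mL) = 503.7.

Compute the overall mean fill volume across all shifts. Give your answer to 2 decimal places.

x̄_st = (Σ Nₕx̄ₕ) / (Σ Nₕ) = (114·499.1 + 99·504.8 + 33·492.0 + 31·499.2 + 50·503.7) / 327
= 163768.8 / 327 = 500.8220... → 500.82.

500.82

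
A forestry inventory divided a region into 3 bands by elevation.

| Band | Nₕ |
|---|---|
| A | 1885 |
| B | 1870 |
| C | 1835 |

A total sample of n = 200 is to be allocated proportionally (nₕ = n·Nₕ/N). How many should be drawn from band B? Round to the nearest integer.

N = 1885 + 1870 + 1835 = 5590.
n_B = 200·1870/5590 = 66.905... → 67.

67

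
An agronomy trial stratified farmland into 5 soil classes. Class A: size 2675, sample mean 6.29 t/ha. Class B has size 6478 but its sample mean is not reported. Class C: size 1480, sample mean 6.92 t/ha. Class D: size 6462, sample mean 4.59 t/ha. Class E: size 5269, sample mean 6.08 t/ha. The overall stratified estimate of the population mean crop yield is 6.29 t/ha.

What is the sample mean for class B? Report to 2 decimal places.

8.01

N = 2675 + 6478 + 1480 + 6462 + 5269 = 22364.
Overall total = μ·N = 6.29·22364 = 140669.56.
Subtract the known strata: 2675·6.29 + 1480·6.92 + 6462·4.59 + 5269·6.08 = 88763.45.
Remaining total for class B: 140669.56 − 88763.45 = 51906.11.
Divide by its size: 51906.11 / 6478 = 8.0127... → 8.01.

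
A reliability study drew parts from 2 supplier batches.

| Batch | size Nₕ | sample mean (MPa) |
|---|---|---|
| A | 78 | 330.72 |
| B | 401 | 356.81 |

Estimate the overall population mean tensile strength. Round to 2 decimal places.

352.56

N = 78 + 401 = 479.
Overall mean = Σ (Nₕ/N)·x̄ₕ — weight by population share, not a simple average.
Σ Nₕx̄ₕ = 78·330.72 + 401·356.81 = 25796.16 + 143080.81 = 168876.97.
Divide by N: 168876.97 / 479 = 352.5615... → 352.56.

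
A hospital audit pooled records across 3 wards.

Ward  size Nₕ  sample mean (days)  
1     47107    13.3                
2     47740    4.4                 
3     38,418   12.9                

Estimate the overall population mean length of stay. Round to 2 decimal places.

10.00

N = 133265; weights Wₕ = Nₕ/N = (0.3535, 0.3582, 0.2883).
x̄_st = Σ Wₕ·x̄ₕ = 0.3535·13.3 + 0.3582·4.4 + 0.2883·12.9 ≈ 9.9964...
→ 10.00.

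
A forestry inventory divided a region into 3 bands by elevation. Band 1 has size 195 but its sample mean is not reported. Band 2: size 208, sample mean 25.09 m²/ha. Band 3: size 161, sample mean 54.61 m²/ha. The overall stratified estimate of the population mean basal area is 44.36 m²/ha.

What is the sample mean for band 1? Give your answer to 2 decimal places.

56.45

Σ Nₕx̄ₕ = N·μ, so 195·x̄_1 = 564·44.36 − (208·25.09 + 161·54.61).
= 25019.04 − 14010.93 = 11008.11.
x̄_1 = 11008.11 / 195 = 56.4518... → 56.45.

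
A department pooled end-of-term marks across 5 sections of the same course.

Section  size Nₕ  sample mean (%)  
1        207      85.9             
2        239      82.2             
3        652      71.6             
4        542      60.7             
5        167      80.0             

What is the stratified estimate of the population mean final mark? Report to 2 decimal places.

N = 1807; weights Wₕ = Nₕ/N = (0.1146, 0.1323, 0.3608, 0.2999, 0.0924).
x̄_st = Σ Wₕ·x̄ₕ = 0.1146·85.9 + 0.1323·82.2 + 0.3608·71.6 + 0.2999·60.7 + 0.0924·80.0 ≈ 72.1470...
→ 72.15.

72.15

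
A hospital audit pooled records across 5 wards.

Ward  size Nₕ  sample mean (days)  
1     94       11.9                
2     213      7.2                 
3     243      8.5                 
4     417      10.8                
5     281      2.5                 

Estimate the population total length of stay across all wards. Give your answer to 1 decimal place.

Estimate total by summing Nₕ·x̄ₕ over strata.
94·11.9 + 213·7.2 + 243·8.5 + 417·10.8 + 281·2.5 = 1118.6 + 1533.6 + 2065.5 + 4503.6 + 702.5 = 9923.8.

9923.8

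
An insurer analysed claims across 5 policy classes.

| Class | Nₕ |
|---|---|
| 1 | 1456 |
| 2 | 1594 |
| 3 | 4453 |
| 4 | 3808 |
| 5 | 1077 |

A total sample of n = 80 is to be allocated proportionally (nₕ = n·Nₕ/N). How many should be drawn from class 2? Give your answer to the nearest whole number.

Share of class 2 = 1594/12388 = 0.12867.
Allocate 80 × 0.12867 = 10.294... → 10.

10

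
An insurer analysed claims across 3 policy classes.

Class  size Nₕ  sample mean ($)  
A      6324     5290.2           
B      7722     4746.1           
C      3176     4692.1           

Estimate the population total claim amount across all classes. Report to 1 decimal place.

Population total = Σ Nₕ·x̄ₕ (each stratum's size times its mean).
6324·5290.2 + 7722·4746.1 + 3176·4692.1 = 33455224.8 + 36649384.2 + 14902109.6 = 85006718.6.

85006718.6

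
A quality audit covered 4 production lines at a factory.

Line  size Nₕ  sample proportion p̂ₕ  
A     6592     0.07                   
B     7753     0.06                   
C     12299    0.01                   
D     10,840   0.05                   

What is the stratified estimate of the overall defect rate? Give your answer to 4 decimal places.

0.0425

Wₕ = Nₕ/N with N = 37484: 0.1759, 0.2068, 0.3281, 0.2892.
p̂_st = 0.1759·0.07 + 0.2068·0.06 + 0.3281·0.01 + 0.2892·0.05 ≈ 0.042461... → 0.0425.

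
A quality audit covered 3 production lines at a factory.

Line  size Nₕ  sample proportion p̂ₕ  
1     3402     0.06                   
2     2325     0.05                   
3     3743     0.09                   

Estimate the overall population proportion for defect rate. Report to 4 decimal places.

N = 3402 + 2325 + 3743 = 9470.
Overall proportion = Σ (Nₕ/N)·p̂ₕ.
Σ Nₕp̂ₕ = 204.12 + 116.25 + 336.87 = 657.24.
657.24 / 9470 = 0.069402... → 0.0694.

0.0694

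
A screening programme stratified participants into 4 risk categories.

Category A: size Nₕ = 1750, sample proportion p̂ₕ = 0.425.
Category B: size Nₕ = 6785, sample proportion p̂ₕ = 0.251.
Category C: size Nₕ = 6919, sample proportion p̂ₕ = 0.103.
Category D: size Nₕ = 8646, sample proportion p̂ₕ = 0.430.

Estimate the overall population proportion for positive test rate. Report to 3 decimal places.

0.285

Wₕ = Nₕ/N with N = 24100: 0.0726, 0.2815, 0.2871, 0.3588.
p̂_st = 0.0726·0.425 + 0.2815·0.251 + 0.2871·0.103 + 0.3588·0.430 ≈ 0.28536... → 0.285.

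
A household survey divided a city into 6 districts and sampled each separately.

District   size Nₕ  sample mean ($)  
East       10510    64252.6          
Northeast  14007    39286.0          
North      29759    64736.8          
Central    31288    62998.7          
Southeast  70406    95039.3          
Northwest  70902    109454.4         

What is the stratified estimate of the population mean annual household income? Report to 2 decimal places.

86282.36

x̄_st = (Σ Nₕx̄ₕ) / (Σ Nₕ) = (10510·64252.6 + 14007·39286.0 + 29759·64736.8 + 31288·62998.7 + 70406·95039.3 + 70902·109454.4) / 226872
= 19575052409.4 / 226872 = 86282.3637... → 86282.36.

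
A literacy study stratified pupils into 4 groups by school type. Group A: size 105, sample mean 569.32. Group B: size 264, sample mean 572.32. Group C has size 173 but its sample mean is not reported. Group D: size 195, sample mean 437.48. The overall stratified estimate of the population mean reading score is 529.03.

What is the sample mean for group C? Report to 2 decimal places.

541.71

N = 105 + 264 + 173 + 195 = 737.
Overall total = μ·N = 529.03·737 = 389895.11.
Subtract the known strata: 105·569.32 + 264·572.32 + 195·437.48 = 296179.68.
Remaining total for group C: 389895.11 − 296179.68 = 93715.43.
Divide by its size: 93715.43 / 173 = 541.7077... → 541.71.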